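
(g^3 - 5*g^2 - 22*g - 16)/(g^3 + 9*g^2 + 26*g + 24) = (g^2 - 7*g - 8)/(g^2 + 7*g + 12)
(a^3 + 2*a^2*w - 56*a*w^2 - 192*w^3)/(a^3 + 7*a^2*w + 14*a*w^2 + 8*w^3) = (a^2 - 2*a*w - 48*w^2)/(a^2 + 3*a*w + 2*w^2)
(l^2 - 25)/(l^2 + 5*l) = (l - 5)/l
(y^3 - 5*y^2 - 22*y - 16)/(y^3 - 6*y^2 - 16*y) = (y + 1)/y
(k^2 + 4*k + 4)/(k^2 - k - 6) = (k + 2)/(k - 3)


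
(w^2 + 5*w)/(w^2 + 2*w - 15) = w/(w - 3)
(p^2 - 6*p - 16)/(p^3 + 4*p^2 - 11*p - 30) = (p - 8)/(p^2 + 2*p - 15)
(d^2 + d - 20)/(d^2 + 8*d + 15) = (d - 4)/(d + 3)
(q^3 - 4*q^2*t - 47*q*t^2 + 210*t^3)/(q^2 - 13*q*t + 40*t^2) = (q^2 + q*t - 42*t^2)/(q - 8*t)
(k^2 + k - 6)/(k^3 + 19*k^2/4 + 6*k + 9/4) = 4*(k - 2)/(4*k^2 + 7*k + 3)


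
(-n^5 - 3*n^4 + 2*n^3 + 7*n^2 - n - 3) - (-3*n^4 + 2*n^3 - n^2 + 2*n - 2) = -n^5 + 8*n^2 - 3*n - 1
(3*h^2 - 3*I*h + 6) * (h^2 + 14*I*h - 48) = 3*h^4 + 39*I*h^3 - 96*h^2 + 228*I*h - 288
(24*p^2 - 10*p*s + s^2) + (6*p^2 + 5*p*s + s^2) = 30*p^2 - 5*p*s + 2*s^2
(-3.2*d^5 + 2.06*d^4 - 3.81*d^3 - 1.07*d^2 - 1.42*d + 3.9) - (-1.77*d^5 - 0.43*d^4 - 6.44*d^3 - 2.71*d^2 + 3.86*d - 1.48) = -1.43*d^5 + 2.49*d^4 + 2.63*d^3 + 1.64*d^2 - 5.28*d + 5.38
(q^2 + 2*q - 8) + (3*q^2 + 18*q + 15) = 4*q^2 + 20*q + 7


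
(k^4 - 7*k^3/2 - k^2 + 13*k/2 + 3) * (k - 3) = k^5 - 13*k^4/2 + 19*k^3/2 + 19*k^2/2 - 33*k/2 - 9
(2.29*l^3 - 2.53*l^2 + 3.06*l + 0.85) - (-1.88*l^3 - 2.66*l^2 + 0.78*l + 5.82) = 4.17*l^3 + 0.13*l^2 + 2.28*l - 4.97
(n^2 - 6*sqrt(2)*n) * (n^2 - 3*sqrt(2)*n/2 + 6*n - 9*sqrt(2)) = n^4 - 15*sqrt(2)*n^3/2 + 6*n^3 - 45*sqrt(2)*n^2 + 18*n^2 + 108*n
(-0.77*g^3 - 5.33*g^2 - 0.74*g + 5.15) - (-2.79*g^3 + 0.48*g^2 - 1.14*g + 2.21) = 2.02*g^3 - 5.81*g^2 + 0.4*g + 2.94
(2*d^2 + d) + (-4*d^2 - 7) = -2*d^2 + d - 7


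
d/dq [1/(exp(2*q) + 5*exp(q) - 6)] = (-2*exp(q) - 5)*exp(q)/(exp(2*q) + 5*exp(q) - 6)^2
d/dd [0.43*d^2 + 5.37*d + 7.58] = 0.86*d + 5.37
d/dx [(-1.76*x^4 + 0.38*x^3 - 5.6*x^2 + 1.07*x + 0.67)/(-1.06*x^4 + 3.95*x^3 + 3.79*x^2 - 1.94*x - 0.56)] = (-6.5492*x^6 - 25.2128*x^5 + 37.206*x^4 - 3.1442*x^3 - 1.7692*x^2 + 1.1934*x + 0.7006)/(1.1236*x^8 - 8.374*x^7 + 7.5677*x^6 + 34.0538*x^5 + 0.225300000000001*x^4 - 19.1292*x^3 - 0.481200000000001*x^2 + 2.1728*x + 0.3136)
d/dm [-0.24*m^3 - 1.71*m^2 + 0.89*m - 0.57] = -0.72*m^2 - 3.42*m + 0.89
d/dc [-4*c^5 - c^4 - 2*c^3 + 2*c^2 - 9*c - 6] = -20*c^4 - 4*c^3 - 6*c^2 + 4*c - 9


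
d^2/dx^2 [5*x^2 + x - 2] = 10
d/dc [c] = 1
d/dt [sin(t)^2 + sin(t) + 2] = sin(2*t) + cos(t)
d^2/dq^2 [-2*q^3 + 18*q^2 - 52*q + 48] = 36 - 12*q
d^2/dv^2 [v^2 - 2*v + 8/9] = 2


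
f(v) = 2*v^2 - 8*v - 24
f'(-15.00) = -68.00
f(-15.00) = 546.00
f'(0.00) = -8.00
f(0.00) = -24.00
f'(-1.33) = -13.32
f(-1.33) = -9.82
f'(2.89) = 3.56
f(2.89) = -30.42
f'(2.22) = 0.88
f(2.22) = -31.90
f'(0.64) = -5.44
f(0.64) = -28.30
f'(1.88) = -0.48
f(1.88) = -31.97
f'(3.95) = 7.80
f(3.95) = -24.40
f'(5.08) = 12.32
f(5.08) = -13.03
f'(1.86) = -0.56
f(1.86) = -31.96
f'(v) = 4*v - 8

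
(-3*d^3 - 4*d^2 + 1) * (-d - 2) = 3*d^4 + 10*d^3 + 8*d^2 - d - 2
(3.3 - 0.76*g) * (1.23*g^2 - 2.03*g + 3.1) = -0.9348*g^3 + 5.6018*g^2 - 9.055*g + 10.23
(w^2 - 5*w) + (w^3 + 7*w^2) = w^3 + 8*w^2 - 5*w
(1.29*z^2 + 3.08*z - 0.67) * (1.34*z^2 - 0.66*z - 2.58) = 1.7286*z^4 + 3.2758*z^3 - 6.2588*z^2 - 7.5042*z + 1.7286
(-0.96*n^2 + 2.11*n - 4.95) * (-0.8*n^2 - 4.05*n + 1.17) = 0.768*n^4 + 2.2*n^3 - 5.7087*n^2 + 22.5162*n - 5.7915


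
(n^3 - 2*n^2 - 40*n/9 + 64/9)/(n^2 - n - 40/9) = (3*n^2 + 2*n - 8)/(3*n + 5)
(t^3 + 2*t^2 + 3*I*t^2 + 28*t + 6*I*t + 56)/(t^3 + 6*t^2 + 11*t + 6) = (t^2 + 3*I*t + 28)/(t^2 + 4*t + 3)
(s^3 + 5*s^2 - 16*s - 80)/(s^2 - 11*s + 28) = (s^2 + 9*s + 20)/(s - 7)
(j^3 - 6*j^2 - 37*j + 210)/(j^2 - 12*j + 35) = j + 6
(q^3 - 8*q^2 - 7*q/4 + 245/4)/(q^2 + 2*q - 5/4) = (2*q^2 - 21*q + 49)/(2*q - 1)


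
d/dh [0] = 0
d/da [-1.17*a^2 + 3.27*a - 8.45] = 3.27 - 2.34*a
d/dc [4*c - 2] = 4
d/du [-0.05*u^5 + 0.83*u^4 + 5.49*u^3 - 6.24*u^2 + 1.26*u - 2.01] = -0.25*u^4 + 3.32*u^3 + 16.47*u^2 - 12.48*u + 1.26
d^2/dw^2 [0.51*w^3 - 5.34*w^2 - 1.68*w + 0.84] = 3.06*w - 10.68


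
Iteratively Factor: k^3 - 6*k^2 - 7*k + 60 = (k + 3)*(k^2 - 9*k + 20) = (k - 4)*(k + 3)*(k - 5)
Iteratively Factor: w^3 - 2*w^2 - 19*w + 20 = (w - 5)*(w^2 + 3*w - 4) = (w - 5)*(w - 1)*(w + 4)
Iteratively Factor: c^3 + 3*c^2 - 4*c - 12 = (c - 2)*(c^2 + 5*c + 6) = (c - 2)*(c + 3)*(c + 2)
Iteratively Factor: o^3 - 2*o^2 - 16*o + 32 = (o - 4)*(o^2 + 2*o - 8) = (o - 4)*(o - 2)*(o + 4)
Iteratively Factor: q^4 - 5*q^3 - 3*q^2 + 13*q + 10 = (q + 1)*(q^3 - 6*q^2 + 3*q + 10) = (q + 1)^2*(q^2 - 7*q + 10) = (q - 5)*(q + 1)^2*(q - 2)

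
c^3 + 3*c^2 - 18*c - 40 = (c - 4)*(c + 2)*(c + 5)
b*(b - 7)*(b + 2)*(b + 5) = b^4 - 39*b^2 - 70*b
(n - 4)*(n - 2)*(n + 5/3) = n^3 - 13*n^2/3 - 2*n + 40/3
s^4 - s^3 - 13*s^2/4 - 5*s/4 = s*(s - 5/2)*(s + 1/2)*(s + 1)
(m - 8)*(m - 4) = m^2 - 12*m + 32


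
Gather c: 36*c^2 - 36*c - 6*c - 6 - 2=36*c^2 - 42*c - 8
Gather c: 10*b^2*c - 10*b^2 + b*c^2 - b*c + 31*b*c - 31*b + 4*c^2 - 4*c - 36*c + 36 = -10*b^2 - 31*b + c^2*(b + 4) + c*(10*b^2 + 30*b - 40) + 36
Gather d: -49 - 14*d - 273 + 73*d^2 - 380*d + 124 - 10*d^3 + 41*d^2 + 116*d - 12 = -10*d^3 + 114*d^2 - 278*d - 210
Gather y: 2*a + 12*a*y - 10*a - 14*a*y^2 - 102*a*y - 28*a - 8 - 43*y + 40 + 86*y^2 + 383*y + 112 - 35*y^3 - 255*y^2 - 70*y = -36*a - 35*y^3 + y^2*(-14*a - 169) + y*(270 - 90*a) + 144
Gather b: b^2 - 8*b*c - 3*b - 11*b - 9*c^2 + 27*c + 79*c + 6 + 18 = b^2 + b*(-8*c - 14) - 9*c^2 + 106*c + 24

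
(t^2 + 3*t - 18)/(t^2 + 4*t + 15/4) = 4*(t^2 + 3*t - 18)/(4*t^2 + 16*t + 15)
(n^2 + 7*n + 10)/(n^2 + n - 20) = (n + 2)/(n - 4)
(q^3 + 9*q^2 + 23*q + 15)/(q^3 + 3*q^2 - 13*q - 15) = (q + 3)/(q - 3)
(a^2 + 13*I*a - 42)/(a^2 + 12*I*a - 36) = (a + 7*I)/(a + 6*I)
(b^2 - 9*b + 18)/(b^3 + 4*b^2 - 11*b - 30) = (b - 6)/(b^2 + 7*b + 10)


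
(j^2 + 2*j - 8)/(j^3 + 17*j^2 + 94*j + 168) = (j - 2)/(j^2 + 13*j + 42)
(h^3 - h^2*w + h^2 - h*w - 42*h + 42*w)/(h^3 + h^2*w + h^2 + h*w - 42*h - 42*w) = (h - w)/(h + w)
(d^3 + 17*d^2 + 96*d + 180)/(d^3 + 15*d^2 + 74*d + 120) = (d + 6)/(d + 4)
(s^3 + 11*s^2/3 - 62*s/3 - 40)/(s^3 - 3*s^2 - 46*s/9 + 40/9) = 3*(s + 6)/(3*s - 2)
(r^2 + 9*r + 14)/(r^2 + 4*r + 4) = (r + 7)/(r + 2)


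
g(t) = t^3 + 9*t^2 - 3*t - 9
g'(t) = 3*t^2 + 18*t - 3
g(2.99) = 89.22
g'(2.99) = 77.64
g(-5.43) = 112.55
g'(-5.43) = -12.29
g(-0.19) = -8.11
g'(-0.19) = -6.31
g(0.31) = -9.04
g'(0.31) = 2.87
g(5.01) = 327.62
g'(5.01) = 162.48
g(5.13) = 347.47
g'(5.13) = 168.29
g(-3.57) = 70.91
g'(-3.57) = -29.03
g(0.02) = -9.06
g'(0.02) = -2.64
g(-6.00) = 117.00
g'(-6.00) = -3.00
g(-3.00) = 54.00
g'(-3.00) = -30.00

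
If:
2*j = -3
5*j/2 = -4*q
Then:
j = -3/2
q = 15/16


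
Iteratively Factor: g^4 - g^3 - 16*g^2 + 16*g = (g - 4)*(g^3 + 3*g^2 - 4*g) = g*(g - 4)*(g^2 + 3*g - 4) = g*(g - 4)*(g + 4)*(g - 1)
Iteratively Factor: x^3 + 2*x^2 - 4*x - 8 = (x - 2)*(x^2 + 4*x + 4) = (x - 2)*(x + 2)*(x + 2)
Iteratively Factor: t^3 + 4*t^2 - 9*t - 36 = (t - 3)*(t^2 + 7*t + 12) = (t - 3)*(t + 3)*(t + 4)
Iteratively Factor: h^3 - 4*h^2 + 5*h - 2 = (h - 2)*(h^2 - 2*h + 1) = (h - 2)*(h - 1)*(h - 1)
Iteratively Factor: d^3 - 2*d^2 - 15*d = (d + 3)*(d^2 - 5*d) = (d - 5)*(d + 3)*(d)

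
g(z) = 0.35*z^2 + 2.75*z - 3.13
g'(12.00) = 11.15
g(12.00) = 80.27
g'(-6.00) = -1.45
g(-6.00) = -7.03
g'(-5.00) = -0.75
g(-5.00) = -8.13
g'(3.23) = 5.01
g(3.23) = 9.40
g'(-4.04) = -0.08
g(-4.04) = -8.53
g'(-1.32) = 1.83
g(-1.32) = -6.15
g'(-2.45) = 1.04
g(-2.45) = -7.77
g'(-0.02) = 2.74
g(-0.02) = -3.18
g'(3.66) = 5.31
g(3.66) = 11.62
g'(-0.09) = 2.69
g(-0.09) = -3.37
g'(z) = 0.7*z + 2.75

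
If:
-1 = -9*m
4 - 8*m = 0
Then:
No Solution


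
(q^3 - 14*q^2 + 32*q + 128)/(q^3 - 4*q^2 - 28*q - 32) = (q - 8)/(q + 2)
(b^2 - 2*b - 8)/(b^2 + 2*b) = (b - 4)/b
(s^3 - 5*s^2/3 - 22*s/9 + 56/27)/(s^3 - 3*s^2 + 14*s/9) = (s + 4/3)/s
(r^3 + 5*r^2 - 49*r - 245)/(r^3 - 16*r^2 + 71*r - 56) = (r^2 + 12*r + 35)/(r^2 - 9*r + 8)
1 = 1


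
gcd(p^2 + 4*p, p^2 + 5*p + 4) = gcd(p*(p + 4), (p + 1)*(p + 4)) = p + 4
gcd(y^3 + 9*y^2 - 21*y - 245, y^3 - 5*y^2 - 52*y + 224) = y + 7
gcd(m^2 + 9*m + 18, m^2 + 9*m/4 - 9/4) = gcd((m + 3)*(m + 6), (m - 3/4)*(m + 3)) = m + 3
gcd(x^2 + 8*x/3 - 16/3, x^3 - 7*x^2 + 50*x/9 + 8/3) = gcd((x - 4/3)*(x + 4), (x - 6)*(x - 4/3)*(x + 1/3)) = x - 4/3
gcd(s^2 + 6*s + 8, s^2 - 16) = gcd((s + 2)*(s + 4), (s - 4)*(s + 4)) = s + 4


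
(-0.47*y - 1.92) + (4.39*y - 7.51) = 3.92*y - 9.43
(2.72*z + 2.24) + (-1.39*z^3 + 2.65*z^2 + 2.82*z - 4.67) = -1.39*z^3 + 2.65*z^2 + 5.54*z - 2.43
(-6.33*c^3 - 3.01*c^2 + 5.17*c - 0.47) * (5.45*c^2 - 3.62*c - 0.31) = -34.4985*c^5 + 6.5101*c^4 + 41.035*c^3 - 20.3438*c^2 + 0.0987*c + 0.1457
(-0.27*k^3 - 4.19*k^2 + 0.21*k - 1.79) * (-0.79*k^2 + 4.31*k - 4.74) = 0.2133*k^5 + 2.1464*k^4 - 16.945*k^3 + 22.1798*k^2 - 8.7103*k + 8.4846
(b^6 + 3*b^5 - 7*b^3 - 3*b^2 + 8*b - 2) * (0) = 0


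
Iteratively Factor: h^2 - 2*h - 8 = (h - 4)*(h + 2)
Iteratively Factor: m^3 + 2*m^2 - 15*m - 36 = (m - 4)*(m^2 + 6*m + 9) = (m - 4)*(m + 3)*(m + 3)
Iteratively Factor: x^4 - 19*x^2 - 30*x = (x)*(x^3 - 19*x - 30) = x*(x + 3)*(x^2 - 3*x - 10) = x*(x + 2)*(x + 3)*(x - 5)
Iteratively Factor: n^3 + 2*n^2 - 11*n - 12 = (n + 1)*(n^2 + n - 12) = (n + 1)*(n + 4)*(n - 3)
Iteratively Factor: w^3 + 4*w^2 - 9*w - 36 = (w + 3)*(w^2 + w - 12) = (w - 3)*(w + 3)*(w + 4)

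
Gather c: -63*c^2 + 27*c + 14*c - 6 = -63*c^2 + 41*c - 6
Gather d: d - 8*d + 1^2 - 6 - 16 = -7*d - 21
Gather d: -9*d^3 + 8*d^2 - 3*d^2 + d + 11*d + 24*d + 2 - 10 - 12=-9*d^3 + 5*d^2 + 36*d - 20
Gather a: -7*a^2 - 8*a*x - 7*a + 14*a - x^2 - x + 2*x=-7*a^2 + a*(7 - 8*x) - x^2 + x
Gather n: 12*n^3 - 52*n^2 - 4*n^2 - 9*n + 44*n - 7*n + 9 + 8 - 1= 12*n^3 - 56*n^2 + 28*n + 16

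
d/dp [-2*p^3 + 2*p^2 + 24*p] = -6*p^2 + 4*p + 24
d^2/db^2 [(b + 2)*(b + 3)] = 2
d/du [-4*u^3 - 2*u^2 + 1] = 4*u*(-3*u - 1)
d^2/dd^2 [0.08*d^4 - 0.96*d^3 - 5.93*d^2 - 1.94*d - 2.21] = 0.96*d^2 - 5.76*d - 11.86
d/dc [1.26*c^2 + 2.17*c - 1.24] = 2.52*c + 2.17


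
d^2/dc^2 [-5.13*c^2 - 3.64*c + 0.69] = -10.2600000000000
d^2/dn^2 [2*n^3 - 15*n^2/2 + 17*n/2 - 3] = 12*n - 15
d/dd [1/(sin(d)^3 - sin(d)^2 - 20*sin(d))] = (-3*sin(d)^2 + 2*sin(d) + 20)*cos(d)/((sin(d) + cos(d)^2 + 19)^2*sin(d)^2)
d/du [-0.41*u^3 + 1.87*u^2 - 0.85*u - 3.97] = -1.23*u^2 + 3.74*u - 0.85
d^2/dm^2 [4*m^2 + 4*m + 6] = 8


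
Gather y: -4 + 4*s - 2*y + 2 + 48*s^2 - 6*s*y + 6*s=48*s^2 + 10*s + y*(-6*s - 2) - 2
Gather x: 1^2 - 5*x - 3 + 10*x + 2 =5*x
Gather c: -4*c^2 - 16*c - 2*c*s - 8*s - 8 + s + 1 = -4*c^2 + c*(-2*s - 16) - 7*s - 7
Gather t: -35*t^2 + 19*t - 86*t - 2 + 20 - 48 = -35*t^2 - 67*t - 30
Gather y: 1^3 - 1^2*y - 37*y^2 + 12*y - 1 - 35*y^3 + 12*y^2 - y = -35*y^3 - 25*y^2 + 10*y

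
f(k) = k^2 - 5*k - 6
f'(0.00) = -5.00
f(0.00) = -6.00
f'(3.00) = 1.00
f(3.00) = -12.00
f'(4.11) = 3.22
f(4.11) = -9.66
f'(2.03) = -0.94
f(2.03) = -12.03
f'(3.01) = 1.02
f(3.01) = -11.99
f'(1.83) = -1.34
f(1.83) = -11.80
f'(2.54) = 0.08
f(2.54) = -12.25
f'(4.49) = 3.98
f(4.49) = -8.29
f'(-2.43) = -9.86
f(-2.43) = 12.05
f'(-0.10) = -5.20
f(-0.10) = -5.49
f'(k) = 2*k - 5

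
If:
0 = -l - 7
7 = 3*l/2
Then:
No Solution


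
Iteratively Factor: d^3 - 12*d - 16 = (d + 2)*(d^2 - 2*d - 8) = (d + 2)^2*(d - 4)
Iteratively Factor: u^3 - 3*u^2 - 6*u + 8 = (u - 4)*(u^2 + u - 2) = (u - 4)*(u - 1)*(u + 2)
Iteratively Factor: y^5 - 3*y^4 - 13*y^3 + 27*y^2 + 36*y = (y - 3)*(y^4 - 13*y^2 - 12*y) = y*(y - 3)*(y^3 - 13*y - 12) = y*(y - 3)*(y + 3)*(y^2 - 3*y - 4) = y*(y - 3)*(y + 1)*(y + 3)*(y - 4)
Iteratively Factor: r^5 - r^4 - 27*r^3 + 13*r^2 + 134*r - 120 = (r - 5)*(r^4 + 4*r^3 - 7*r^2 - 22*r + 24) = (r - 5)*(r + 4)*(r^3 - 7*r + 6) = (r - 5)*(r - 2)*(r + 4)*(r^2 + 2*r - 3) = (r - 5)*(r - 2)*(r + 3)*(r + 4)*(r - 1)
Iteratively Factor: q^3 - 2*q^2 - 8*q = (q)*(q^2 - 2*q - 8) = q*(q + 2)*(q - 4)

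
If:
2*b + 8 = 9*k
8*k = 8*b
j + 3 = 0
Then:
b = 8/7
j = -3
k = 8/7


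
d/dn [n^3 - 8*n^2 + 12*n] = 3*n^2 - 16*n + 12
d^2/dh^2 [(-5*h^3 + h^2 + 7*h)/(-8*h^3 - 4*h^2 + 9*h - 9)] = 2*(-224*h^6 - 264*h^5 - 3048*h^4 + 77*h^3 + 1917*h^2 + 1971*h - 648)/(512*h^9 + 768*h^8 - 1344*h^7 + 64*h^6 + 3240*h^5 - 2484*h^4 - 729*h^3 + 3159*h^2 - 2187*h + 729)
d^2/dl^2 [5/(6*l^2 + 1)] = 60*(18*l^2 - 1)/(6*l^2 + 1)^3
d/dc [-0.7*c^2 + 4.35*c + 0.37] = 4.35 - 1.4*c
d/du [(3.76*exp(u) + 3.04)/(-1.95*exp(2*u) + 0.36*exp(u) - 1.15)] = (7.332*exp(2*u) + 11.856*exp(u) - 5.4184)*exp(u)/(3.8025*exp(4*u) - 1.404*exp(3*u) + 4.6146*exp(2*u) - 0.828*exp(u) + 1.3225)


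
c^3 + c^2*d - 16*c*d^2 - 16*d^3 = (c - 4*d)*(c + d)*(c + 4*d)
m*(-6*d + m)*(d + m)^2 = -6*d^3*m - 11*d^2*m^2 - 4*d*m^3 + m^4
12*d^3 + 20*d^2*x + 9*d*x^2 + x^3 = (d + x)*(2*d + x)*(6*d + x)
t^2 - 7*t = t*(t - 7)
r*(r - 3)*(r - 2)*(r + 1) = r^4 - 4*r^3 + r^2 + 6*r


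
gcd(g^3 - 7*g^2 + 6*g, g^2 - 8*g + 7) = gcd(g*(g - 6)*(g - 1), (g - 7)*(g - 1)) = g - 1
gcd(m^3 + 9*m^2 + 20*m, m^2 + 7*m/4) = m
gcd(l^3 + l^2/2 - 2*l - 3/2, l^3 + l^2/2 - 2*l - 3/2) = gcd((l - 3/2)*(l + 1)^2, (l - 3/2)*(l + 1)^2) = l^3 + l^2/2 - 2*l - 3/2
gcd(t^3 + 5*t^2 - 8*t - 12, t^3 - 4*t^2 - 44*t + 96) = t^2 + 4*t - 12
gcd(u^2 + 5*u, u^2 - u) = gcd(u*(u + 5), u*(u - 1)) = u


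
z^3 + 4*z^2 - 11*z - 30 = (z - 3)*(z + 2)*(z + 5)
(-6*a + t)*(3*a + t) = -18*a^2 - 3*a*t + t^2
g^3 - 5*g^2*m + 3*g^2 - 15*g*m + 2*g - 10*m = (g + 1)*(g + 2)*(g - 5*m)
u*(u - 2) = u^2 - 2*u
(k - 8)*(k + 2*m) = k^2 + 2*k*m - 8*k - 16*m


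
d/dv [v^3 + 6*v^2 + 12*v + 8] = 3*v^2 + 12*v + 12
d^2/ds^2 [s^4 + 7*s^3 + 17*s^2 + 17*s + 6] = 12*s^2 + 42*s + 34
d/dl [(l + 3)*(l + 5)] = 2*l + 8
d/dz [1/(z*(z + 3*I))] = (-2*z - 3*I)/(z^2*(z^2 + 6*I*z - 9))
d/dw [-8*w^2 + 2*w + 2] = 2 - 16*w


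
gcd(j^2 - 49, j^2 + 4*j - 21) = j + 7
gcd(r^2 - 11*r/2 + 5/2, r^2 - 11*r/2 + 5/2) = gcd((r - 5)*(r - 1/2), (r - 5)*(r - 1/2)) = r^2 - 11*r/2 + 5/2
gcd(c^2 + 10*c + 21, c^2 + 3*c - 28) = c + 7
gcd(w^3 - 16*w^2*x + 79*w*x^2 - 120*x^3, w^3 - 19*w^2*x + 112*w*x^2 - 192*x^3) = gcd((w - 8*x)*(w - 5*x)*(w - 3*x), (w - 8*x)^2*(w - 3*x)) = w^2 - 11*w*x + 24*x^2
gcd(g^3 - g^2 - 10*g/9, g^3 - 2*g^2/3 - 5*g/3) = g^2 - 5*g/3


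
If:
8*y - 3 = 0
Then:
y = 3/8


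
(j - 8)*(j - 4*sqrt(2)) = j^2 - 8*j - 4*sqrt(2)*j + 32*sqrt(2)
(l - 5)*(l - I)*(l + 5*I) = l^3 - 5*l^2 + 4*I*l^2 + 5*l - 20*I*l - 25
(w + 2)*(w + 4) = w^2 + 6*w + 8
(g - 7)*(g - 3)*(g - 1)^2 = g^4 - 12*g^3 + 42*g^2 - 52*g + 21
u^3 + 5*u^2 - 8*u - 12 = (u - 2)*(u + 1)*(u + 6)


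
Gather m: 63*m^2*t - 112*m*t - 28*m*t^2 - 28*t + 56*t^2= 63*m^2*t + m*(-28*t^2 - 112*t) + 56*t^2 - 28*t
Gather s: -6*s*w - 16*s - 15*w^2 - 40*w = s*(-6*w - 16) - 15*w^2 - 40*w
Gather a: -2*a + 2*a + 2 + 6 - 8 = 0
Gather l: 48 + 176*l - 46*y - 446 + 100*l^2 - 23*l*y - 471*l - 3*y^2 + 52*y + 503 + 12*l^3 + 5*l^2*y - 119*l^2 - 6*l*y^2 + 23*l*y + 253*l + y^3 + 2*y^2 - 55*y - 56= 12*l^3 + l^2*(5*y - 19) + l*(-6*y^2 - 42) + y^3 - y^2 - 49*y + 49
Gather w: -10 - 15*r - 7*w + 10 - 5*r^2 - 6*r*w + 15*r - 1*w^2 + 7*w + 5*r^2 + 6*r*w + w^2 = 0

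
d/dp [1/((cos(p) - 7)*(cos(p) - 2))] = (2*cos(p) - 9)*sin(p)/((cos(p) - 7)^2*(cos(p) - 2)^2)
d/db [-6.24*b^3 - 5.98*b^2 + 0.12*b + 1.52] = -18.72*b^2 - 11.96*b + 0.12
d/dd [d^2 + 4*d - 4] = 2*d + 4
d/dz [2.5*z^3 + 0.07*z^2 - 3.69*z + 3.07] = 7.5*z^2 + 0.14*z - 3.69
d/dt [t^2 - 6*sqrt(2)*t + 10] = 2*t - 6*sqrt(2)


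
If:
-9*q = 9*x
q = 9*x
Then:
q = 0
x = 0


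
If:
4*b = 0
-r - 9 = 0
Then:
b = 0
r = -9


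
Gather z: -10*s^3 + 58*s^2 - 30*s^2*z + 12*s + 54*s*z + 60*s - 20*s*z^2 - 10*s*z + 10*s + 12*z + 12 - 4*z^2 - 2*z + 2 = -10*s^3 + 58*s^2 + 82*s + z^2*(-20*s - 4) + z*(-30*s^2 + 44*s + 10) + 14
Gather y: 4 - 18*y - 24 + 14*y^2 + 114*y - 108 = 14*y^2 + 96*y - 128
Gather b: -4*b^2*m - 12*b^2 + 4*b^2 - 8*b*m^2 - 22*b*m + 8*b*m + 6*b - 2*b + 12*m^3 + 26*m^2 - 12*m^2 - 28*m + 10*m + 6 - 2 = b^2*(-4*m - 8) + b*(-8*m^2 - 14*m + 4) + 12*m^3 + 14*m^2 - 18*m + 4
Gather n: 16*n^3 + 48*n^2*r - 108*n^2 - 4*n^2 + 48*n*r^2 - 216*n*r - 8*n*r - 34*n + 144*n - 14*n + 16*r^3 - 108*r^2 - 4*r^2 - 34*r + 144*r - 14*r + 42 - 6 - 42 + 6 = 16*n^3 + n^2*(48*r - 112) + n*(48*r^2 - 224*r + 96) + 16*r^3 - 112*r^2 + 96*r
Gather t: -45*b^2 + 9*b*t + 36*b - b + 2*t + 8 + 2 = -45*b^2 + 35*b + t*(9*b + 2) + 10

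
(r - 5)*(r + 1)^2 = r^3 - 3*r^2 - 9*r - 5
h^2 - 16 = (h - 4)*(h + 4)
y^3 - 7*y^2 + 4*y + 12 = (y - 6)*(y - 2)*(y + 1)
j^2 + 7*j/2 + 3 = (j + 3/2)*(j + 2)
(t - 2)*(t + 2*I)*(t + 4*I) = t^3 - 2*t^2 + 6*I*t^2 - 8*t - 12*I*t + 16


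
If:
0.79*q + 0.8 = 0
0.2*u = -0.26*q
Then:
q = -1.01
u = 1.32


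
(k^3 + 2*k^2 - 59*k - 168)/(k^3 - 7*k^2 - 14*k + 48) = (k + 7)/(k - 2)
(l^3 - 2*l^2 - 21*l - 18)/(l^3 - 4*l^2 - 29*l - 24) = (l - 6)/(l - 8)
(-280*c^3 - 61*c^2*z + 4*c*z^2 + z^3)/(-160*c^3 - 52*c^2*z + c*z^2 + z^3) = (7*c + z)/(4*c + z)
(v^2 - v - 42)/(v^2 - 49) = (v + 6)/(v + 7)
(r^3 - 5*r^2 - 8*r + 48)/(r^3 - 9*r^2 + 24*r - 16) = (r + 3)/(r - 1)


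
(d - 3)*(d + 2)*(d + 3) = d^3 + 2*d^2 - 9*d - 18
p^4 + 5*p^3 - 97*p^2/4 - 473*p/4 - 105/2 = (p - 5)*(p + 1/2)*(p + 7/2)*(p + 6)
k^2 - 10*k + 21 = (k - 7)*(k - 3)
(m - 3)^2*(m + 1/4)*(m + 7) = m^4 + 5*m^3/4 - 131*m^2/4 + 219*m/4 + 63/4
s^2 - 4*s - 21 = (s - 7)*(s + 3)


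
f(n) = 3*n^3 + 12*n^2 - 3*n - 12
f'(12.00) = 1581.00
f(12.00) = 6864.00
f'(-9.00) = 510.00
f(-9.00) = -1200.00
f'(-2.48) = -7.17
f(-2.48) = 23.49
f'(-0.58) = -13.89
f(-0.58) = -6.81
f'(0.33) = 5.90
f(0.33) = -11.58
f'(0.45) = 9.62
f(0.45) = -10.65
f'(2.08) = 85.86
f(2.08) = 60.67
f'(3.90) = 227.49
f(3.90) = 336.78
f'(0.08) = -1.02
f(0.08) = -12.16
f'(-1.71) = -17.72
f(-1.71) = 13.22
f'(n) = 9*n^2 + 24*n - 3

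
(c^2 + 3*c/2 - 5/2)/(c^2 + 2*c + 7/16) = 8*(2*c^2 + 3*c - 5)/(16*c^2 + 32*c + 7)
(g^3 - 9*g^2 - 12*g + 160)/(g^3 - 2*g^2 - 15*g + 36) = (g^2 - 13*g + 40)/(g^2 - 6*g + 9)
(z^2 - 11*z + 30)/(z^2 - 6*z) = (z - 5)/z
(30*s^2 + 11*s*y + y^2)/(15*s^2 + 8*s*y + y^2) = (6*s + y)/(3*s + y)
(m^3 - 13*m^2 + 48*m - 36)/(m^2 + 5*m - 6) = (m^2 - 12*m + 36)/(m + 6)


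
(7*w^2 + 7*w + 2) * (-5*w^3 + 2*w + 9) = -35*w^5 - 35*w^4 + 4*w^3 + 77*w^2 + 67*w + 18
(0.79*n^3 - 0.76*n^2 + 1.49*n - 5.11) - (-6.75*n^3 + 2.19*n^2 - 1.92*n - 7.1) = 7.54*n^3 - 2.95*n^2 + 3.41*n + 1.99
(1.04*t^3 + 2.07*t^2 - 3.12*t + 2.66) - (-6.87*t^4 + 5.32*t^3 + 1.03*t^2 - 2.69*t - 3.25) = 6.87*t^4 - 4.28*t^3 + 1.04*t^2 - 0.43*t + 5.91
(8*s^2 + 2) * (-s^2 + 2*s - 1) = -8*s^4 + 16*s^3 - 10*s^2 + 4*s - 2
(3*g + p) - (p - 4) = 3*g + 4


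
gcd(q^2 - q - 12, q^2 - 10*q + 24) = q - 4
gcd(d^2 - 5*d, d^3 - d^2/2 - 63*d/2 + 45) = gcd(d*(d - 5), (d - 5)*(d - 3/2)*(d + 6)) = d - 5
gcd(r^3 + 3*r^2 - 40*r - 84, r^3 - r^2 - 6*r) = r + 2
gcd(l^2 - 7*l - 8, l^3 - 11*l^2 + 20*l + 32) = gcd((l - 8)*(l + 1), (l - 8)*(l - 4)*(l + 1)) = l^2 - 7*l - 8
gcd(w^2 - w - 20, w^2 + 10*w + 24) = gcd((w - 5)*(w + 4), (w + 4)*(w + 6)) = w + 4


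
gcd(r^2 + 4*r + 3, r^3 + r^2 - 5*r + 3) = r + 3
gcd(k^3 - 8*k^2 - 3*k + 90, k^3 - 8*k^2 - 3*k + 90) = k^3 - 8*k^2 - 3*k + 90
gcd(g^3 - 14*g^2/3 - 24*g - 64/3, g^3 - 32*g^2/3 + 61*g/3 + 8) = g - 8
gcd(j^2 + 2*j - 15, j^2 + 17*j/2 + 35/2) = j + 5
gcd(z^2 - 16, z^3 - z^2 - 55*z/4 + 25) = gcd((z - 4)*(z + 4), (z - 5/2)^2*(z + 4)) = z + 4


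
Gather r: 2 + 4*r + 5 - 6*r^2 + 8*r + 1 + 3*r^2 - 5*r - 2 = -3*r^2 + 7*r + 6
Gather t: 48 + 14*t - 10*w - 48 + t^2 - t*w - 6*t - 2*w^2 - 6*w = t^2 + t*(8 - w) - 2*w^2 - 16*w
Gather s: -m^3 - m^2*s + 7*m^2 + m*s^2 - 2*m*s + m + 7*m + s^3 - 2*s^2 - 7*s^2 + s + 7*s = -m^3 + 7*m^2 + 8*m + s^3 + s^2*(m - 9) + s*(-m^2 - 2*m + 8)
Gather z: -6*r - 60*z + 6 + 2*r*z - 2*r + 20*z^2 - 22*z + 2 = -8*r + 20*z^2 + z*(2*r - 82) + 8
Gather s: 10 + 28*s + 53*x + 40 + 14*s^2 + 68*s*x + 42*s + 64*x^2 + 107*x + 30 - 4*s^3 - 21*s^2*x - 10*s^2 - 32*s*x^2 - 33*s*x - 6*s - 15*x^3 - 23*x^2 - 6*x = -4*s^3 + s^2*(4 - 21*x) + s*(-32*x^2 + 35*x + 64) - 15*x^3 + 41*x^2 + 154*x + 80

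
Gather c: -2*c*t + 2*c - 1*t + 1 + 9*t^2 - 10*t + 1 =c*(2 - 2*t) + 9*t^2 - 11*t + 2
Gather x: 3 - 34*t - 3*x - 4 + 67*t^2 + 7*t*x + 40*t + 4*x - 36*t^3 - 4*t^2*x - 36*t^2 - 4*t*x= -36*t^3 + 31*t^2 + 6*t + x*(-4*t^2 + 3*t + 1) - 1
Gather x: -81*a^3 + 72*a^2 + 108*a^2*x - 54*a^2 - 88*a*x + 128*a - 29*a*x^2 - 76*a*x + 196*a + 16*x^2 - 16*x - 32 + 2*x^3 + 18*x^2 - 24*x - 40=-81*a^3 + 18*a^2 + 324*a + 2*x^3 + x^2*(34 - 29*a) + x*(108*a^2 - 164*a - 40) - 72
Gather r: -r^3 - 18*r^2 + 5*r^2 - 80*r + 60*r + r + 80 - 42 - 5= -r^3 - 13*r^2 - 19*r + 33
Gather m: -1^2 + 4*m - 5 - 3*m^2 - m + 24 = -3*m^2 + 3*m + 18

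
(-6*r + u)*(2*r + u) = -12*r^2 - 4*r*u + u^2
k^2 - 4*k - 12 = (k - 6)*(k + 2)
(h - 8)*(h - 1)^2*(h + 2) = h^4 - 8*h^3 - 3*h^2 + 26*h - 16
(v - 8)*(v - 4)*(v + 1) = v^3 - 11*v^2 + 20*v + 32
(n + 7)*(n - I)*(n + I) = n^3 + 7*n^2 + n + 7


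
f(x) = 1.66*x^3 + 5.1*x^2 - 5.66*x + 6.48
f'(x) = 4.98*x^2 + 10.2*x - 5.66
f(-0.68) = 12.17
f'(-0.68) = -10.29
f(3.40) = 111.44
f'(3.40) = 86.59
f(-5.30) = -67.40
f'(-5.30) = 80.17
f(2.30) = 40.64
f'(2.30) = 44.14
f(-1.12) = 16.88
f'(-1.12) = -10.84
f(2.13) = 33.60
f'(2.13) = 38.66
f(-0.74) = 12.79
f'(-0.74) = -10.48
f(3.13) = 89.63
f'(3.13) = 75.05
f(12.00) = 3541.44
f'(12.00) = 833.86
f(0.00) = 6.48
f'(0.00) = -5.66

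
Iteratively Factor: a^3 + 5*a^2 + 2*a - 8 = (a - 1)*(a^2 + 6*a + 8) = (a - 1)*(a + 4)*(a + 2)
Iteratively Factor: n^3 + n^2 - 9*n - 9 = (n - 3)*(n^2 + 4*n + 3) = (n - 3)*(n + 3)*(n + 1)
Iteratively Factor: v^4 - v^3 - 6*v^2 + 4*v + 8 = (v - 2)*(v^3 + v^2 - 4*v - 4) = (v - 2)^2*(v^2 + 3*v + 2) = (v - 2)^2*(v + 2)*(v + 1)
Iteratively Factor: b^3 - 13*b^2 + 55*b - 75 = (b - 5)*(b^2 - 8*b + 15) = (b - 5)*(b - 3)*(b - 5)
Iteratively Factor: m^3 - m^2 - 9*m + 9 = (m - 3)*(m^2 + 2*m - 3) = (m - 3)*(m - 1)*(m + 3)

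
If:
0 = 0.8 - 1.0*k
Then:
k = 0.80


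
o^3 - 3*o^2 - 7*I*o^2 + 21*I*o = o*(o - 3)*(o - 7*I)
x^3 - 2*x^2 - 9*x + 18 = (x - 3)*(x - 2)*(x + 3)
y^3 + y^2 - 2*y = y*(y - 1)*(y + 2)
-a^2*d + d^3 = d*(-a + d)*(a + d)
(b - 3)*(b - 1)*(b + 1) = b^3 - 3*b^2 - b + 3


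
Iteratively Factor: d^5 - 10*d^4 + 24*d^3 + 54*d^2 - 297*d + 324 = (d + 3)*(d^4 - 13*d^3 + 63*d^2 - 135*d + 108) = (d - 3)*(d + 3)*(d^3 - 10*d^2 + 33*d - 36) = (d - 3)^2*(d + 3)*(d^2 - 7*d + 12) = (d - 3)^3*(d + 3)*(d - 4)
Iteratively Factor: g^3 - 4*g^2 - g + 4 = (g - 1)*(g^2 - 3*g - 4) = (g - 1)*(g + 1)*(g - 4)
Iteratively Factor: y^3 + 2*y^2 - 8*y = (y + 4)*(y^2 - 2*y) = y*(y + 4)*(y - 2)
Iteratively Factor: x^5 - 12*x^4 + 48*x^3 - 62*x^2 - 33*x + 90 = (x + 1)*(x^4 - 13*x^3 + 61*x^2 - 123*x + 90) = (x - 2)*(x + 1)*(x^3 - 11*x^2 + 39*x - 45) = (x - 3)*(x - 2)*(x + 1)*(x^2 - 8*x + 15) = (x - 3)^2*(x - 2)*(x + 1)*(x - 5)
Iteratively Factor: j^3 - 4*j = (j + 2)*(j^2 - 2*j) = (j - 2)*(j + 2)*(j)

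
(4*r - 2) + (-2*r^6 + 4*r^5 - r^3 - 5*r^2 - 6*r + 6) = -2*r^6 + 4*r^5 - r^3 - 5*r^2 - 2*r + 4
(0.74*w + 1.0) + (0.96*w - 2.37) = 1.7*w - 1.37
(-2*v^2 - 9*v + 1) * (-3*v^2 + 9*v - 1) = 6*v^4 + 9*v^3 - 82*v^2 + 18*v - 1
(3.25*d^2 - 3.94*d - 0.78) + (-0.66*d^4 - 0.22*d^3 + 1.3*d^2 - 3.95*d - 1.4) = -0.66*d^4 - 0.22*d^3 + 4.55*d^2 - 7.89*d - 2.18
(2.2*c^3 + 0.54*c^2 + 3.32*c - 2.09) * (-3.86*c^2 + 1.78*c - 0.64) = -8.492*c^5 + 1.8316*c^4 - 13.262*c^3 + 13.6314*c^2 - 5.845*c + 1.3376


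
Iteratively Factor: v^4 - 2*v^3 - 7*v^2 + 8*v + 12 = (v + 2)*(v^3 - 4*v^2 + v + 6) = (v + 1)*(v + 2)*(v^2 - 5*v + 6) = (v - 3)*(v + 1)*(v + 2)*(v - 2)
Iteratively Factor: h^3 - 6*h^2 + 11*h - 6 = (h - 2)*(h^2 - 4*h + 3) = (h - 2)*(h - 1)*(h - 3)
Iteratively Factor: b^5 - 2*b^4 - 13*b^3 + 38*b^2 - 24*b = (b - 3)*(b^4 + b^3 - 10*b^2 + 8*b) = (b - 3)*(b - 1)*(b^3 + 2*b^2 - 8*b) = (b - 3)*(b - 2)*(b - 1)*(b^2 + 4*b) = (b - 3)*(b - 2)*(b - 1)*(b + 4)*(b)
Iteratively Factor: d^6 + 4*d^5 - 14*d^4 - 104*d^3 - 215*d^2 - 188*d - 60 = (d + 2)*(d^5 + 2*d^4 - 18*d^3 - 68*d^2 - 79*d - 30) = (d + 1)*(d + 2)*(d^4 + d^3 - 19*d^2 - 49*d - 30) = (d + 1)^2*(d + 2)*(d^3 - 19*d - 30) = (d - 5)*(d + 1)^2*(d + 2)*(d^2 + 5*d + 6) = (d - 5)*(d + 1)^2*(d + 2)*(d + 3)*(d + 2)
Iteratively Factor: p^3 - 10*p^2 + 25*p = (p - 5)*(p^2 - 5*p) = (p - 5)^2*(p)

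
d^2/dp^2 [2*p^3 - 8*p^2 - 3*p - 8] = 12*p - 16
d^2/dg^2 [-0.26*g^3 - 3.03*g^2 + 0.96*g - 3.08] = -1.56*g - 6.06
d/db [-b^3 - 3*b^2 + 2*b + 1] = -3*b^2 - 6*b + 2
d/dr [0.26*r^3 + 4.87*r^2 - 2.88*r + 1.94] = 0.78*r^2 + 9.74*r - 2.88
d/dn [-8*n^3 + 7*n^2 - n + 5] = -24*n^2 + 14*n - 1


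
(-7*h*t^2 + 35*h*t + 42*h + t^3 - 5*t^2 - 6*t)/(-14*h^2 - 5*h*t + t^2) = (t^2 - 5*t - 6)/(2*h + t)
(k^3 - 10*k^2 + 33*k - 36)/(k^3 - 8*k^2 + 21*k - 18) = (k - 4)/(k - 2)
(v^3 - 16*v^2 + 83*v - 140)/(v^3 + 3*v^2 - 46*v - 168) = (v^2 - 9*v + 20)/(v^2 + 10*v + 24)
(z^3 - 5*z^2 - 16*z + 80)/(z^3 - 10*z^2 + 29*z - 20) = (z + 4)/(z - 1)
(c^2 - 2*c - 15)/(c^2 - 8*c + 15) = (c + 3)/(c - 3)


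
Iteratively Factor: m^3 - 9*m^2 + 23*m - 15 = (m - 3)*(m^2 - 6*m + 5) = (m - 3)*(m - 1)*(m - 5)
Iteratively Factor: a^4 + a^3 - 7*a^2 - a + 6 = (a - 1)*(a^3 + 2*a^2 - 5*a - 6) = (a - 1)*(a + 1)*(a^2 + a - 6) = (a - 1)*(a + 1)*(a + 3)*(a - 2)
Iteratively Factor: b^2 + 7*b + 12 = (b + 4)*(b + 3)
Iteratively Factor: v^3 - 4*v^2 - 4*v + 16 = (v + 2)*(v^2 - 6*v + 8) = (v - 2)*(v + 2)*(v - 4)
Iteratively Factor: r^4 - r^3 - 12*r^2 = (r)*(r^3 - r^2 - 12*r) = r*(r - 4)*(r^2 + 3*r) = r*(r - 4)*(r + 3)*(r)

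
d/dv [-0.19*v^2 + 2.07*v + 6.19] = 2.07 - 0.38*v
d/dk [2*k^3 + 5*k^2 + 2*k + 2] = 6*k^2 + 10*k + 2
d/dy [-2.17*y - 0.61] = -2.17000000000000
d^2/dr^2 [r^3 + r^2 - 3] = 6*r + 2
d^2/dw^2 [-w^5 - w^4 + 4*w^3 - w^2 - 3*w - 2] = -20*w^3 - 12*w^2 + 24*w - 2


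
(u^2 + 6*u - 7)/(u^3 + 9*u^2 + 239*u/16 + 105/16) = 16*(u - 1)/(16*u^2 + 32*u + 15)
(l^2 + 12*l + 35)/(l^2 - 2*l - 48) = (l^2 + 12*l + 35)/(l^2 - 2*l - 48)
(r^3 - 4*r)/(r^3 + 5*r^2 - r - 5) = r*(r^2 - 4)/(r^3 + 5*r^2 - r - 5)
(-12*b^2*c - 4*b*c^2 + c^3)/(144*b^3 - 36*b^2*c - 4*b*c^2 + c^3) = c*(-2*b - c)/(24*b^2 - 2*b*c - c^2)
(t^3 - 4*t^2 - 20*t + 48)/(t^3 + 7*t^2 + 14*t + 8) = (t^2 - 8*t + 12)/(t^2 + 3*t + 2)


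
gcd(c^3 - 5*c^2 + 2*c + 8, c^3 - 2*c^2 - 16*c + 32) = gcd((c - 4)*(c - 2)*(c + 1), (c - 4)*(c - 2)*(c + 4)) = c^2 - 6*c + 8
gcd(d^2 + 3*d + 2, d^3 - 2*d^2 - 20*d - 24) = d + 2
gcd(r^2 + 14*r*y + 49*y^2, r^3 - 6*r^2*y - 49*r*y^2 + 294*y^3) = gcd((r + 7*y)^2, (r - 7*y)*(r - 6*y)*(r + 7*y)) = r + 7*y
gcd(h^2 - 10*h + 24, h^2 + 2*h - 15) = 1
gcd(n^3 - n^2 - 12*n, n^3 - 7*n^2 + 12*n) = n^2 - 4*n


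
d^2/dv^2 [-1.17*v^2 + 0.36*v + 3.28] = -2.34000000000000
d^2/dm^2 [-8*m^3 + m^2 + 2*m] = 2 - 48*m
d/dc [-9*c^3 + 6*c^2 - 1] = 3*c*(4 - 9*c)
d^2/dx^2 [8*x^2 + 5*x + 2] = 16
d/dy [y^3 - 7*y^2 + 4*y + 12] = 3*y^2 - 14*y + 4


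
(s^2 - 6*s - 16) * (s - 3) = s^3 - 9*s^2 + 2*s + 48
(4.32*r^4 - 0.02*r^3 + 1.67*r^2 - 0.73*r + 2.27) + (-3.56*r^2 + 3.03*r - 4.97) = 4.32*r^4 - 0.02*r^3 - 1.89*r^2 + 2.3*r - 2.7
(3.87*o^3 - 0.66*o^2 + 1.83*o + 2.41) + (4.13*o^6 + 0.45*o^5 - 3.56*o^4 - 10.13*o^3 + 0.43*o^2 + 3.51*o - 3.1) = 4.13*o^6 + 0.45*o^5 - 3.56*o^4 - 6.26*o^3 - 0.23*o^2 + 5.34*o - 0.69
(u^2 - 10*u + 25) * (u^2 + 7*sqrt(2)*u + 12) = u^4 - 10*u^3 + 7*sqrt(2)*u^3 - 70*sqrt(2)*u^2 + 37*u^2 - 120*u + 175*sqrt(2)*u + 300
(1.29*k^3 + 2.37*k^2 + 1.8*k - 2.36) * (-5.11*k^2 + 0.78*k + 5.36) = -6.5919*k^5 - 11.1045*k^4 - 0.434999999999999*k^3 + 26.1668*k^2 + 7.8072*k - 12.6496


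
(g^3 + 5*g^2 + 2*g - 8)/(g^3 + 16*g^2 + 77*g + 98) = (g^2 + 3*g - 4)/(g^2 + 14*g + 49)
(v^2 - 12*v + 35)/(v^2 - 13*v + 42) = (v - 5)/(v - 6)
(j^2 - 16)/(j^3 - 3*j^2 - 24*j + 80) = (j + 4)/(j^2 + j - 20)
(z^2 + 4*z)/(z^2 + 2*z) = (z + 4)/(z + 2)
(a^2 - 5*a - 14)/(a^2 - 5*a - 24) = (-a^2 + 5*a + 14)/(-a^2 + 5*a + 24)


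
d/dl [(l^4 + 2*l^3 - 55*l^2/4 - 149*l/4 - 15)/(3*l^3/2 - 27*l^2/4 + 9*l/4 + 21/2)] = 2*(4*l^6 - 36*l^5 + 37*l^4 + 434*l^3 - 405*l^2 - 1310*l - 953)/(3*(4*l^6 - 36*l^5 + 93*l^4 + 2*l^3 - 243*l^2 + 84*l + 196))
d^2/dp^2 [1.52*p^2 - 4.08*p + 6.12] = 3.04000000000000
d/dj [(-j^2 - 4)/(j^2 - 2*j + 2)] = 2*(j^2 + 2*j - 4)/(j^4 - 4*j^3 + 8*j^2 - 8*j + 4)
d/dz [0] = 0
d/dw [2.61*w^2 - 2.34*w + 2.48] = 5.22*w - 2.34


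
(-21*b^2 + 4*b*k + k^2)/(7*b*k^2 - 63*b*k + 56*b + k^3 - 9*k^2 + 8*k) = (-3*b + k)/(k^2 - 9*k + 8)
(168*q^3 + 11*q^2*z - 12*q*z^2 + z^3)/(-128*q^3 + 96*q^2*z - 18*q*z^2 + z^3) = (-21*q^2 - 4*q*z + z^2)/(16*q^2 - 10*q*z + z^2)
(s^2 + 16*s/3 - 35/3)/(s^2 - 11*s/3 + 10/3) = (s + 7)/(s - 2)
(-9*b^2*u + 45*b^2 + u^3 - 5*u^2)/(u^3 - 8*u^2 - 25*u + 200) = (-9*b^2 + u^2)/(u^2 - 3*u - 40)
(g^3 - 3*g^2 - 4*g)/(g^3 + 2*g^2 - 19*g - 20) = g/(g + 5)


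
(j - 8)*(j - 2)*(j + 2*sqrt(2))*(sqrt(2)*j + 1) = sqrt(2)*j^4 - 10*sqrt(2)*j^3 + 5*j^3 - 50*j^2 + 18*sqrt(2)*j^2 - 20*sqrt(2)*j + 80*j + 32*sqrt(2)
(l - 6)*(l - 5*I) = l^2 - 6*l - 5*I*l + 30*I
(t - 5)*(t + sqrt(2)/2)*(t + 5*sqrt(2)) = t^3 - 5*t^2 + 11*sqrt(2)*t^2/2 - 55*sqrt(2)*t/2 + 5*t - 25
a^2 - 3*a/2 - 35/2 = (a - 5)*(a + 7/2)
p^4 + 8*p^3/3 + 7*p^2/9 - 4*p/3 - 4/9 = (p - 2/3)*(p + 1/3)*(p + 1)*(p + 2)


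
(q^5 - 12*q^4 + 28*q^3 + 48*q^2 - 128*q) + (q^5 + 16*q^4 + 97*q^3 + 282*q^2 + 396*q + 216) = 2*q^5 + 4*q^4 + 125*q^3 + 330*q^2 + 268*q + 216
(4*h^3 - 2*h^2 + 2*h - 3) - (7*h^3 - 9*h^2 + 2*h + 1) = -3*h^3 + 7*h^2 - 4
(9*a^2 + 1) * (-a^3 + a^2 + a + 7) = -9*a^5 + 9*a^4 + 8*a^3 + 64*a^2 + a + 7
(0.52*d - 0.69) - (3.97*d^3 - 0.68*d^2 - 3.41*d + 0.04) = -3.97*d^3 + 0.68*d^2 + 3.93*d - 0.73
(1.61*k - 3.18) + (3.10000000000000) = 1.61*k - 0.0800000000000001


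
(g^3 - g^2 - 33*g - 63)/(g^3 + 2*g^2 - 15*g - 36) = (g - 7)/(g - 4)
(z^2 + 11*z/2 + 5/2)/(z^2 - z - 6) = (z^2 + 11*z/2 + 5/2)/(z^2 - z - 6)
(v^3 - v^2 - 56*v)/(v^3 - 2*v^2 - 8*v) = (-v^2 + v + 56)/(-v^2 + 2*v + 8)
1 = 1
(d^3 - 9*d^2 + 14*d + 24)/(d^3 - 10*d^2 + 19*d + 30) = (d - 4)/(d - 5)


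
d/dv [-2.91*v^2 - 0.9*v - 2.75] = -5.82*v - 0.9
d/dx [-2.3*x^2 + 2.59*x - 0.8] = 2.59 - 4.6*x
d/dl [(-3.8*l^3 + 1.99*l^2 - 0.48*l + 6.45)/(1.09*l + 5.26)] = (-8.284*l^3 - 57.7949*l^2 + 20.9348*l - 9.5553)/(1.1881*l^2 + 11.4668*l + 27.6676)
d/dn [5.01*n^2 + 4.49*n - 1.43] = 10.02*n + 4.49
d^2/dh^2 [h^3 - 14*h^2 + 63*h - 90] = 6*h - 28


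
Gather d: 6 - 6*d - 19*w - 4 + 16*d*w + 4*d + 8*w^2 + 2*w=d*(16*w - 2) + 8*w^2 - 17*w + 2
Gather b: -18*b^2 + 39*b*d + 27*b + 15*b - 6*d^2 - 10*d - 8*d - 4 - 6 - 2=-18*b^2 + b*(39*d + 42) - 6*d^2 - 18*d - 12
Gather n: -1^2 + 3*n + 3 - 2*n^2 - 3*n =2 - 2*n^2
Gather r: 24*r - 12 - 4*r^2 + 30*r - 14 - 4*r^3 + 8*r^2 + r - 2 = -4*r^3 + 4*r^2 + 55*r - 28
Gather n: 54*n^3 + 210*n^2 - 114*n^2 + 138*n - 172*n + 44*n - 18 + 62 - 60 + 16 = 54*n^3 + 96*n^2 + 10*n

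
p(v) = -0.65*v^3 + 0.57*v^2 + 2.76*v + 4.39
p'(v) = -1.95*v^2 + 1.14*v + 2.76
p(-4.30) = 54.74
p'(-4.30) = -38.20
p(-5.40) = 108.46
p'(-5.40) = -60.26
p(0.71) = 6.40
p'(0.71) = 2.59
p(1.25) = 7.46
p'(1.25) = 1.14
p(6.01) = -99.54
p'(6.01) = -60.82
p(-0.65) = 3.02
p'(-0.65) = 1.20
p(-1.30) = 3.19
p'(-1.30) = -2.02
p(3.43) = -5.67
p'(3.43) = -16.27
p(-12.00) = 1176.55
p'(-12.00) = -291.72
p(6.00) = -98.93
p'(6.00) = -60.60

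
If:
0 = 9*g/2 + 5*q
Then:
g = -10*q/9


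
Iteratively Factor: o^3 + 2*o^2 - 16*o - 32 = (o + 4)*(o^2 - 2*o - 8) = (o + 2)*(o + 4)*(o - 4)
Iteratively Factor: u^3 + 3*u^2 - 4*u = (u + 4)*(u^2 - u) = (u - 1)*(u + 4)*(u)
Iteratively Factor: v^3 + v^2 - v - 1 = (v + 1)*(v^2 - 1) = (v + 1)^2*(v - 1)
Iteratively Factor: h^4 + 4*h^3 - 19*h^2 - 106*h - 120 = (h + 2)*(h^3 + 2*h^2 - 23*h - 60) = (h - 5)*(h + 2)*(h^2 + 7*h + 12) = (h - 5)*(h + 2)*(h + 3)*(h + 4)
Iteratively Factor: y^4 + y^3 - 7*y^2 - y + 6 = (y + 3)*(y^3 - 2*y^2 - y + 2) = (y - 2)*(y + 3)*(y^2 - 1) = (y - 2)*(y - 1)*(y + 3)*(y + 1)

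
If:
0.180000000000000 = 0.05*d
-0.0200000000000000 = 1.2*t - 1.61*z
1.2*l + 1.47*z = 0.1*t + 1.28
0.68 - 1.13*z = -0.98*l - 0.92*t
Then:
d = 3.60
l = -0.86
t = 2.31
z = 1.73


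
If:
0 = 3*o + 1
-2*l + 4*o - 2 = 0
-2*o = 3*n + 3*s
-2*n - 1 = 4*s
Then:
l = -5/3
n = 17/18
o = -1/3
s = -13/18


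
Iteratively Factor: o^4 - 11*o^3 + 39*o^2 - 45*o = (o)*(o^3 - 11*o^2 + 39*o - 45) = o*(o - 3)*(o^2 - 8*o + 15) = o*(o - 3)^2*(o - 5)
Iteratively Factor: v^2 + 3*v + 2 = (v + 2)*(v + 1)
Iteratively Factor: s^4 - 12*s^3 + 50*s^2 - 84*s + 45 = (s - 1)*(s^3 - 11*s^2 + 39*s - 45) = (s - 5)*(s - 1)*(s^2 - 6*s + 9) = (s - 5)*(s - 3)*(s - 1)*(s - 3)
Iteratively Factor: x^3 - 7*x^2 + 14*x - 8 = (x - 2)*(x^2 - 5*x + 4) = (x - 2)*(x - 1)*(x - 4)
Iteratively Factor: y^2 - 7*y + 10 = (y - 2)*(y - 5)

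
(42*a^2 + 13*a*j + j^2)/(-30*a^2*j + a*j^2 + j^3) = (-7*a - j)/(j*(5*a - j))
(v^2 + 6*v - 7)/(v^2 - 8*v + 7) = (v + 7)/(v - 7)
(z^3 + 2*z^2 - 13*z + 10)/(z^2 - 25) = (z^2 - 3*z + 2)/(z - 5)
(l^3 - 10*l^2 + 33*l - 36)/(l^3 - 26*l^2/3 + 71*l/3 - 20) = 3*(l - 3)/(3*l - 5)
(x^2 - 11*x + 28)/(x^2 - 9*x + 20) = (x - 7)/(x - 5)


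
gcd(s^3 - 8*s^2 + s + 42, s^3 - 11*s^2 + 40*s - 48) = s - 3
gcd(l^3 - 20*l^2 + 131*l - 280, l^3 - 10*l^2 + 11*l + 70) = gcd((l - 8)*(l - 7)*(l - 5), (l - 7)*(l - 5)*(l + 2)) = l^2 - 12*l + 35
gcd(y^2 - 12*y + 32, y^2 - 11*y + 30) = 1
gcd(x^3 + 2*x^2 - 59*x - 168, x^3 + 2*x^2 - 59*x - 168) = x^3 + 2*x^2 - 59*x - 168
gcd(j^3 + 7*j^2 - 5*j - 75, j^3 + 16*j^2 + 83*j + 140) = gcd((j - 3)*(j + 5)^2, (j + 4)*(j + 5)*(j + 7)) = j + 5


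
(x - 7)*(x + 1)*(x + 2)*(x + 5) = x^4 + x^3 - 39*x^2 - 109*x - 70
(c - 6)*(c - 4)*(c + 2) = c^3 - 8*c^2 + 4*c + 48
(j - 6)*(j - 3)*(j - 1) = j^3 - 10*j^2 + 27*j - 18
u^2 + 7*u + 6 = (u + 1)*(u + 6)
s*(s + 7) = s^2 + 7*s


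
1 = 1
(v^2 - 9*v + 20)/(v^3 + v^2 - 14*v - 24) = (v - 5)/(v^2 + 5*v + 6)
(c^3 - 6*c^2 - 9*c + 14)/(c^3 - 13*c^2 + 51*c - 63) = (c^2 + c - 2)/(c^2 - 6*c + 9)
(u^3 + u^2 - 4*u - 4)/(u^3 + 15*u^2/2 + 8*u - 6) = 2*(u^2 - u - 2)/(2*u^2 + 11*u - 6)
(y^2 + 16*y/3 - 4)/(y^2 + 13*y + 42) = (y - 2/3)/(y + 7)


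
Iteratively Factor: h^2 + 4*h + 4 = (h + 2)*(h + 2)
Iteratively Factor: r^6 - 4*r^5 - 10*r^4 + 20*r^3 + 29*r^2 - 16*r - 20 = (r + 1)*(r^5 - 5*r^4 - 5*r^3 + 25*r^2 + 4*r - 20) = (r - 5)*(r + 1)*(r^4 - 5*r^2 + 4) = (r - 5)*(r + 1)^2*(r^3 - r^2 - 4*r + 4) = (r - 5)*(r - 2)*(r + 1)^2*(r^2 + r - 2) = (r - 5)*(r - 2)*(r - 1)*(r + 1)^2*(r + 2)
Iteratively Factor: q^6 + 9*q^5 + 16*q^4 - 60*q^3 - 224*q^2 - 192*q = (q + 4)*(q^5 + 5*q^4 - 4*q^3 - 44*q^2 - 48*q) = (q + 2)*(q + 4)*(q^4 + 3*q^3 - 10*q^2 - 24*q) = (q + 2)^2*(q + 4)*(q^3 + q^2 - 12*q) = q*(q + 2)^2*(q + 4)*(q^2 + q - 12) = q*(q - 3)*(q + 2)^2*(q + 4)*(q + 4)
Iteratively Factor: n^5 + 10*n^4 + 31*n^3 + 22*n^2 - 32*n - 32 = (n + 2)*(n^4 + 8*n^3 + 15*n^2 - 8*n - 16) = (n + 2)*(n + 4)*(n^3 + 4*n^2 - n - 4) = (n + 2)*(n + 4)^2*(n^2 - 1) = (n + 1)*(n + 2)*(n + 4)^2*(n - 1)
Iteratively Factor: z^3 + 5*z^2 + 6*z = (z + 3)*(z^2 + 2*z) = (z + 2)*(z + 3)*(z)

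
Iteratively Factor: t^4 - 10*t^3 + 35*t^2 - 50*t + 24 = (t - 1)*(t^3 - 9*t^2 + 26*t - 24) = (t - 2)*(t - 1)*(t^2 - 7*t + 12) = (t - 4)*(t - 2)*(t - 1)*(t - 3)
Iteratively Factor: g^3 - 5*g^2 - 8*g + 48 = (g - 4)*(g^2 - g - 12) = (g - 4)*(g + 3)*(g - 4)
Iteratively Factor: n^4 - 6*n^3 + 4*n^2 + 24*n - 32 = (n + 2)*(n^3 - 8*n^2 + 20*n - 16) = (n - 4)*(n + 2)*(n^2 - 4*n + 4) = (n - 4)*(n - 2)*(n + 2)*(n - 2)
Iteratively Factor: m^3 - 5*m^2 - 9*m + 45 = (m - 5)*(m^2 - 9) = (m - 5)*(m + 3)*(m - 3)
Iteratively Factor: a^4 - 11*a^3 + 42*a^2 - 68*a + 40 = (a - 2)*(a^3 - 9*a^2 + 24*a - 20) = (a - 2)^2*(a^2 - 7*a + 10) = (a - 5)*(a - 2)^2*(a - 2)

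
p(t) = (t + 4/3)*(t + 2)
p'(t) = 2*t + 10/3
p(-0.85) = 0.56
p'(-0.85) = 1.63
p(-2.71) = 0.98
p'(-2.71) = -2.09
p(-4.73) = 9.27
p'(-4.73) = -6.13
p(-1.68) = -0.11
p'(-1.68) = -0.03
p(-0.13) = 2.25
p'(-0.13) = 3.07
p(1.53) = 10.11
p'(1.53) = 6.39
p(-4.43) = 7.52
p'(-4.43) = -5.53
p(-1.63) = -0.11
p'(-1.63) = 0.07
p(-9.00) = 53.67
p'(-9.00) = -14.67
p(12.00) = 186.67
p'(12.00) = 27.33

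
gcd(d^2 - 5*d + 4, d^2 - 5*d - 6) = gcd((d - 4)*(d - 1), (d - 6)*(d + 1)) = 1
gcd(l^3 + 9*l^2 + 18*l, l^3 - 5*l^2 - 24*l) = l^2 + 3*l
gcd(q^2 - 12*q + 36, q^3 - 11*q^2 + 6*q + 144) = q - 6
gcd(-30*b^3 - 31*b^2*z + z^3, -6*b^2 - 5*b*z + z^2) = -6*b^2 - 5*b*z + z^2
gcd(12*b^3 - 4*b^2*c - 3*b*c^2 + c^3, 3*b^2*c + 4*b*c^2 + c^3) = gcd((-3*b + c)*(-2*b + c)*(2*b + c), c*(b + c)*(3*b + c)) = 1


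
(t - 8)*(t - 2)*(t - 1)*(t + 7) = t^4 - 4*t^3 - 51*t^2 + 166*t - 112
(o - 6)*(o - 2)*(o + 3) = o^3 - 5*o^2 - 12*o + 36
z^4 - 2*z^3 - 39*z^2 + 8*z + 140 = (z - 7)*(z - 2)*(z + 2)*(z + 5)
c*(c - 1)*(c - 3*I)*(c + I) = c^4 - c^3 - 2*I*c^3 + 3*c^2 + 2*I*c^2 - 3*c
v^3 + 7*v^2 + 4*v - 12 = (v - 1)*(v + 2)*(v + 6)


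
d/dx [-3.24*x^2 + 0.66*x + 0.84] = 0.66 - 6.48*x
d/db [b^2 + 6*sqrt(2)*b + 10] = 2*b + 6*sqrt(2)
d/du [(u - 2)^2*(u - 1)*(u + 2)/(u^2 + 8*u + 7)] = (2*u^5 + 21*u^4 - 20*u^3 - 91*u^2 - 12*u + 148)/(u^4 + 16*u^3 + 78*u^2 + 112*u + 49)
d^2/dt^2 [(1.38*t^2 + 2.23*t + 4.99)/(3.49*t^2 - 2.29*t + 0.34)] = (-2.8421709430404e-14*t^4 + 76.381442*t^3 + 354.847146*t^2 - 255.160182*t + 44.285462)/(42.508549*t^6 - 83.677287*t^5 + 67.329429*t^4 - 28.312873*t^3 + 6.559314*t^2 - 0.794172*t + 0.039304)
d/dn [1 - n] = -1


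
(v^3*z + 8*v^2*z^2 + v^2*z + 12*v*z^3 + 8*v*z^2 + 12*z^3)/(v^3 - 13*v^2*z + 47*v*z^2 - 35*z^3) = z*(v^3 + 8*v^2*z + v^2 + 12*v*z^2 + 8*v*z + 12*z^2)/(v^3 - 13*v^2*z + 47*v*z^2 - 35*z^3)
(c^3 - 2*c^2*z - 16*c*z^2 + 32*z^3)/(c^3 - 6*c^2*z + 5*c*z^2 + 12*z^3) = (-c^2 - 2*c*z + 8*z^2)/(-c^2 + 2*c*z + 3*z^2)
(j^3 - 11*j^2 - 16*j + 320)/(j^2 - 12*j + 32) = (j^2 - 3*j - 40)/(j - 4)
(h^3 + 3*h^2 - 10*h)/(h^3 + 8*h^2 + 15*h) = (h - 2)/(h + 3)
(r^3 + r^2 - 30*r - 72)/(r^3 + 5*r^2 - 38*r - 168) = (r + 3)/(r + 7)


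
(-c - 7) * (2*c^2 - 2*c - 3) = -2*c^3 - 12*c^2 + 17*c + 21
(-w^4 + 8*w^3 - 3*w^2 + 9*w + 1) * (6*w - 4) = -6*w^5 + 52*w^4 - 50*w^3 + 66*w^2 - 30*w - 4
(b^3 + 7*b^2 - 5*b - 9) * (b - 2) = b^4 + 5*b^3 - 19*b^2 + b + 18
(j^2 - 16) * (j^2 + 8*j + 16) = j^4 + 8*j^3 - 128*j - 256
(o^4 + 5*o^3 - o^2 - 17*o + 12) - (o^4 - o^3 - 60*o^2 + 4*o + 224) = 6*o^3 + 59*o^2 - 21*o - 212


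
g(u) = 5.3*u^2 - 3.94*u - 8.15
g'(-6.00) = -67.54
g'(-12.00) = -131.14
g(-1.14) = 3.23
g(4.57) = 84.53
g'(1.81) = 15.25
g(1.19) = -5.33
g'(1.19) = 8.67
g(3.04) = 28.85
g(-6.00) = 206.29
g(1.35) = -3.81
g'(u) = 10.6*u - 3.94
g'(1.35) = 10.37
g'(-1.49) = -19.73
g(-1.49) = 9.49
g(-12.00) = 802.33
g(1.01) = -6.72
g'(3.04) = 28.28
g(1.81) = 2.08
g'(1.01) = 6.77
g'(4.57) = 44.50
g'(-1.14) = -16.02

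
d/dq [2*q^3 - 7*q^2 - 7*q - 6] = 6*q^2 - 14*q - 7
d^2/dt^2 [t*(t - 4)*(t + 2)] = 6*t - 4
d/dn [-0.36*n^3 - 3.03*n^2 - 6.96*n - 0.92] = -1.08*n^2 - 6.06*n - 6.96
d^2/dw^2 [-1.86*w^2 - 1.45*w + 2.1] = -3.72000000000000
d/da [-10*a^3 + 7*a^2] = 2*a*(7 - 15*a)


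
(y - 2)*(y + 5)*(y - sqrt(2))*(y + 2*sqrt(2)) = y^4 + sqrt(2)*y^3 + 3*y^3 - 14*y^2 + 3*sqrt(2)*y^2 - 10*sqrt(2)*y - 12*y + 40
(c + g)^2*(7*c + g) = 7*c^3 + 15*c^2*g + 9*c*g^2 + g^3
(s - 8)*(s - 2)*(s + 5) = s^3 - 5*s^2 - 34*s + 80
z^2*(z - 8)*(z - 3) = z^4 - 11*z^3 + 24*z^2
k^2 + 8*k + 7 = (k + 1)*(k + 7)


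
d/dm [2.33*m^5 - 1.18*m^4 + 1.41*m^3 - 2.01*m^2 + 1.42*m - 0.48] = 11.65*m^4 - 4.72*m^3 + 4.23*m^2 - 4.02*m + 1.42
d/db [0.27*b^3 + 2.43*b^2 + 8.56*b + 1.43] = 0.81*b^2 + 4.86*b + 8.56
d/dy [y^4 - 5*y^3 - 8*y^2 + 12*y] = 4*y^3 - 15*y^2 - 16*y + 12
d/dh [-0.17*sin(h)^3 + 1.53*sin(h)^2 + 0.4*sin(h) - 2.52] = (-0.51*sin(h)^2 + 3.06*sin(h) + 0.4)*cos(h)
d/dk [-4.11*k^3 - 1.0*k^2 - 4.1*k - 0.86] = -12.33*k^2 - 2.0*k - 4.1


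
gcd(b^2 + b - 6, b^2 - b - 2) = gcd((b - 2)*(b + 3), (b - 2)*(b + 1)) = b - 2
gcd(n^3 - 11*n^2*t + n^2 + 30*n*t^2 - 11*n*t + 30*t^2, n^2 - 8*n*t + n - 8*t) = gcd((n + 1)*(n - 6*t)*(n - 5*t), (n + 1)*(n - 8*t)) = n + 1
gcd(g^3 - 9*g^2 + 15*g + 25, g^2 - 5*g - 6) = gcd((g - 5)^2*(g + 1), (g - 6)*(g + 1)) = g + 1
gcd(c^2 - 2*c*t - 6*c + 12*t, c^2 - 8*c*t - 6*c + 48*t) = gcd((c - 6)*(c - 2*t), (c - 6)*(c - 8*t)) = c - 6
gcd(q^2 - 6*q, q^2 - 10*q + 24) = q - 6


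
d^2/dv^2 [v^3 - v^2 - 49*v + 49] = 6*v - 2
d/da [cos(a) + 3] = -sin(a)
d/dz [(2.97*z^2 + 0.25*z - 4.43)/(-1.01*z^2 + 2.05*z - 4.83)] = (6.341*z^2 - 37.6388*z + 7.874)/(1.0201*z^4 - 4.141*z^3 + 13.9591*z^2 - 19.803*z + 23.3289)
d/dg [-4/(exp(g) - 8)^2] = 8*exp(g)/(exp(g) - 8)^3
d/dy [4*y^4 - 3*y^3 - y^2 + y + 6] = 16*y^3 - 9*y^2 - 2*y + 1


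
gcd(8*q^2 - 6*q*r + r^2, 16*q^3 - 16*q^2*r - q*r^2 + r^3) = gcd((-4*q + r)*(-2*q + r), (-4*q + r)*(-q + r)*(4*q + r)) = 4*q - r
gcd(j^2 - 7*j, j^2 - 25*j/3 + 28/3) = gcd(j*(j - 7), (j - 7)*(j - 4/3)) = j - 7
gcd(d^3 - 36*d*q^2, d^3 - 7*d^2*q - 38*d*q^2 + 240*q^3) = d + 6*q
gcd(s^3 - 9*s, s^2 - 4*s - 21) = s + 3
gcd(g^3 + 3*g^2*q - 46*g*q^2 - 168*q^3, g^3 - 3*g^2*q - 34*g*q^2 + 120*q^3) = g + 6*q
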